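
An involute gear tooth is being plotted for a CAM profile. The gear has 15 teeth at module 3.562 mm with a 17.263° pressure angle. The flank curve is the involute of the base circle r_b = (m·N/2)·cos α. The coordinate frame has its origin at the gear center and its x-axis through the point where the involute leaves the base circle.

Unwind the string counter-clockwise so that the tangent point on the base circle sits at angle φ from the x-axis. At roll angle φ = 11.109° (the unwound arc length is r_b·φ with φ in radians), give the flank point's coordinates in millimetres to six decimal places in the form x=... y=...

pitch radius r_p = m·N/2 = 3.562·15/2 = 26.715000
base radius r_b = r_p·cos α = 26.715000·cos 17.263° = 25.511560
roll angle φ = 11.109° = 0.19388863 rad
x = r_b·(cos φ + φ·sin φ) = 25.511560·(0.98126241 + 0.19388863·0.19267611) = 25.986588
y = r_b·(sin φ − φ·cos φ) = 25.511560·(0.19267611 − 0.19388863·0.98126241) = 0.061750

x=25.986588 y=0.061750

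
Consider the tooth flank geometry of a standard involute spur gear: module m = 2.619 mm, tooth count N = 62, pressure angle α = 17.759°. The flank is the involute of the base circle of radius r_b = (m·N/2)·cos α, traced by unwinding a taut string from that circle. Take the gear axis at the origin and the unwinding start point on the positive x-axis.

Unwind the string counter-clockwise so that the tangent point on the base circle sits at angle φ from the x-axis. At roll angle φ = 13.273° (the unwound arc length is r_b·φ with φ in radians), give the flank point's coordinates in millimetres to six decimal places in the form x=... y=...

pitch radius r_p = m·N/2 = 2.619·62/2 = 81.189000
base radius r_b = r_p·cos α = 81.189000·cos 17.759° = 77.320174
roll angle φ = 13.273° = 0.23165755 rad
x = r_b·(cos φ + φ·sin φ) = 77.320174·(0.97328717 + 0.23165755·0.22959111) = 79.367124
y = r_b·(sin φ − φ·cos φ) = 77.320174·(0.22959111 − 0.23165755·0.97328717) = 0.318697

x=79.367124 y=0.318697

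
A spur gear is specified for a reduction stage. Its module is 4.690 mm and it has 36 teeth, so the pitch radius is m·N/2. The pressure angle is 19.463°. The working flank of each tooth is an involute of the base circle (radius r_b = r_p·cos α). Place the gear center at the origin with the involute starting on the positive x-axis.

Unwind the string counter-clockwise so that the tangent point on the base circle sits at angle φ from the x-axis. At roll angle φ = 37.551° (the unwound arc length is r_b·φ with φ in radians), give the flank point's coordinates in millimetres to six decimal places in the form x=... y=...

pitch radius r_p = m·N/2 = 4.690·36/2 = 84.420000
base radius r_b = r_p·cos α = 84.420000·cos 19.463° = 79.595976
roll angle φ = 37.551° = 0.65538859 rad
x = r_b·(cos φ + φ·sin φ) = 79.595976·(0.79281116 + 0.65538859·0.60946737) = 94.898232
y = r_b·(sin φ − φ·cos φ) = 79.595976·(0.60946737 − 0.65538859·0.79281116) = 7.153130

x=94.898232 y=7.153130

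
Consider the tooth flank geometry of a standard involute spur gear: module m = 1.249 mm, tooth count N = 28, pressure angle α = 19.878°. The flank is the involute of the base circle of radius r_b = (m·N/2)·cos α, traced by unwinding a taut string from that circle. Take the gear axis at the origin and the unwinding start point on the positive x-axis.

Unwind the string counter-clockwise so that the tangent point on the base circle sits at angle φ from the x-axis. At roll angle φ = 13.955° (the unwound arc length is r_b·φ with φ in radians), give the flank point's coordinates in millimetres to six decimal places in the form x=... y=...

pitch radius r_p = m·N/2 = 1.249·28/2 = 17.486000
base radius r_b = r_p·cos α = 17.486000·cos 19.878° = 16.444162
roll angle φ = 13.955° = 0.24356070 rad
x = r_b·(cos φ + φ·sin φ) = 16.444162·(0.97048543 + 0.24356070·0.24115975) = 16.924701
y = r_b·(sin φ − φ·cos φ) = 16.444162·(0.24115975 − 0.24356070·0.97048543) = 0.078729

x=16.924701 y=0.078729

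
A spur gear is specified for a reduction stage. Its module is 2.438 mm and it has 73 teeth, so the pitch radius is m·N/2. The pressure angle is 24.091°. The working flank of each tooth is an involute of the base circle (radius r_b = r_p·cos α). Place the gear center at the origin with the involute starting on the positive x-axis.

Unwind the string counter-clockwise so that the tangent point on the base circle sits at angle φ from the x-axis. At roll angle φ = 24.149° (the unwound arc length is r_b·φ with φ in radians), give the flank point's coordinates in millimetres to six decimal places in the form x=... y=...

x=88.134369 y=1.991694

pitch radius r_p = m·N/2 = 2.438·73/2 = 88.987000
base radius r_b = r_p·cos α = 88.987000·cos 24.091° = 81.236082
roll angle φ = 24.149° = 0.42147956 rad
x = r_b·(cos φ + φ·sin φ) = 81.236082·(0.91248463 + 0.42147956·0.40911098) = 88.134369
y = r_b·(sin φ − φ·cos φ) = 81.236082·(0.40911098 − 0.42147956·0.91248463) = 1.991694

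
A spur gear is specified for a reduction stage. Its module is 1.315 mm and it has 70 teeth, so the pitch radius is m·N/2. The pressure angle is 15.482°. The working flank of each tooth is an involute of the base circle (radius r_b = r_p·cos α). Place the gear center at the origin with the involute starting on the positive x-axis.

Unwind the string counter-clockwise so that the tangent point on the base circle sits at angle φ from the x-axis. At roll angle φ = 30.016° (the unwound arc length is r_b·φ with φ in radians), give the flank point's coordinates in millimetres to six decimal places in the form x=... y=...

x=50.030234 y=2.067974

pitch radius r_p = m·N/2 = 1.315·70/2 = 46.025000
base radius r_b = r_p·cos α = 46.025000·cos 15.482° = 44.354953
roll angle φ = 30.016° = 0.52387803 rad
x = r_b·(cos φ + φ·sin φ) = 44.354953·(0.86588574 + 0.52387803·0.50024182) = 50.030234
y = r_b·(sin φ − φ·cos φ) = 44.354953·(0.50024182 − 0.52387803·0.86588574) = 2.067974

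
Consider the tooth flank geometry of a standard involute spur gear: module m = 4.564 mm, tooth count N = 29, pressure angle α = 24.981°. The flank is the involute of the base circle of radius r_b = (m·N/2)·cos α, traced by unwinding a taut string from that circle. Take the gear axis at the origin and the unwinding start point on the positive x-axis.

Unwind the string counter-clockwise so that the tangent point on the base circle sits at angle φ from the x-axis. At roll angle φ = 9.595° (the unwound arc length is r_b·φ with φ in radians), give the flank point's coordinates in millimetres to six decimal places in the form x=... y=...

x=60.822165 y=0.093645

pitch radius r_p = m·N/2 = 4.564·29/2 = 66.178000
base radius r_b = r_p·cos α = 66.178000·cos 24.981° = 59.986908
roll angle φ = 9.595° = 0.16746434 rad
x = r_b·(cos φ + φ·sin φ) = 59.986908·(0.98601059 + 0.16746434·0.16668270) = 60.822165
y = r_b·(sin φ − φ·cos φ) = 59.986908·(0.16668270 − 0.16746434·0.98601059) = 0.093645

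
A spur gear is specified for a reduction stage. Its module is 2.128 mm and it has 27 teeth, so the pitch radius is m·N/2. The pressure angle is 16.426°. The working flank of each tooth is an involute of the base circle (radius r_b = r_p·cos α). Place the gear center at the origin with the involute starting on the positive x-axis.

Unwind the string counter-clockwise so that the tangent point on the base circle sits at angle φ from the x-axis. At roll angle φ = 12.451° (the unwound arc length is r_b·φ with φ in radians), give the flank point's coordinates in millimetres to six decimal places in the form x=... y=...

x=28.198468 y=0.093817

pitch radius r_p = m·N/2 = 2.128·27/2 = 28.728000
base radius r_b = r_p·cos α = 28.728000·cos 16.426° = 27.555488
roll angle φ = 12.451° = 0.21731095 rad
x = r_b·(cos φ + φ·sin φ) = 27.555488·(0.97648075 + 0.21731095·0.21560460) = 28.198468
y = r_b·(sin φ − φ·cos φ) = 27.555488·(0.21560460 − 0.21731095·0.97648075) = 0.093817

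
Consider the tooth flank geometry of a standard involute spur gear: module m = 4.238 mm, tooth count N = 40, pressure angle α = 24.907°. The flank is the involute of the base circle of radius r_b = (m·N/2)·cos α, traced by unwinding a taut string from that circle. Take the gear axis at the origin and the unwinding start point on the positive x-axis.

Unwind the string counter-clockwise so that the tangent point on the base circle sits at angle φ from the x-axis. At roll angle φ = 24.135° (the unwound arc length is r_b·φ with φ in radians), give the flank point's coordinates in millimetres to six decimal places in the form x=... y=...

x=83.397571 y=1.881576

pitch radius r_p = m·N/2 = 4.238·40/2 = 84.760000
base radius r_b = r_p·cos α = 84.760000·cos 24.907° = 76.876690
roll angle φ = 24.135° = 0.42123521 rad
x = r_b·(cos φ + φ·sin φ) = 76.876690·(0.91258457 + 0.42123521·0.40888800) = 83.397571
y = r_b·(sin φ − φ·cos φ) = 76.876690·(0.40888800 − 0.42123521·0.91258457) = 1.881576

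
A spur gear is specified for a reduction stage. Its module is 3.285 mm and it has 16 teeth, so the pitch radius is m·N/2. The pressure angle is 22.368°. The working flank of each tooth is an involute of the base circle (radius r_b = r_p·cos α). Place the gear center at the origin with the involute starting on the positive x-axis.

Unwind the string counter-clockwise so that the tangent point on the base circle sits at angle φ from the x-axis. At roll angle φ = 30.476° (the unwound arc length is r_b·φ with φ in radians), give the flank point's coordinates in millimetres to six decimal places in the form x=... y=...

x=27.501197 y=1.184953

pitch radius r_p = m·N/2 = 3.285·16/2 = 26.280000
base radius r_b = r_p·cos α = 26.280000·cos 22.368° = 24.302659
roll angle φ = 30.476° = 0.53190654 rad
x = r_b·(cos φ + φ·sin φ) = 24.302659·(0.86184168 + 0.53190654·0.50717740) = 27.501197
y = r_b·(sin φ − φ·cos φ) = 24.302659·(0.50717740 − 0.53190654·0.86184168) = 1.184953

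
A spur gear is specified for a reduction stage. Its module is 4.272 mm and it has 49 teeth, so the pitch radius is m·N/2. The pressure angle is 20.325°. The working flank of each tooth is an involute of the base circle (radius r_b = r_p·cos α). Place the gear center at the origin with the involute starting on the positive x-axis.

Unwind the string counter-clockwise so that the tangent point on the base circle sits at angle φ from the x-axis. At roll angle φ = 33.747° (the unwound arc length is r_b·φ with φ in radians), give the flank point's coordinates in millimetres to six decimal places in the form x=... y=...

x=113.723521 y=6.455845

pitch radius r_p = m·N/2 = 4.272·49/2 = 104.664000
base radius r_b = r_p·cos α = 104.664000·cos 20.325° = 98.147354
roll angle φ = 33.747° = 0.58899626 rad
x = r_b·(cos φ + φ·sin φ) = 98.147354·(0.83149870 + 0.58899626·0.55552670) = 113.723521
y = r_b·(sin φ − φ·cos φ) = 98.147354·(0.55552670 − 0.58899626·0.83149870) = 6.455845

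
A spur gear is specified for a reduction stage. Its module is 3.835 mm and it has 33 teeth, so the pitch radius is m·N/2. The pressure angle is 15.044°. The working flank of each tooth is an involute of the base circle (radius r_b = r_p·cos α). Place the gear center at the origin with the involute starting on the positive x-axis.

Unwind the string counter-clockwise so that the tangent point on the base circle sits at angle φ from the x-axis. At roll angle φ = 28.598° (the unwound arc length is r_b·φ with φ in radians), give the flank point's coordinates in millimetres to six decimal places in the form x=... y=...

x=68.253217 y=2.470376

pitch radius r_p = m·N/2 = 3.835·33/2 = 63.277500
base radius r_b = r_p·cos α = 63.277500·cos 15.044° = 61.108776
roll angle φ = 28.598° = 0.49912926 rad
x = r_b·(cos φ + φ·sin φ) = 61.108776·(0.87799968 + 0.49912926·0.47866121) = 68.253217
y = r_b·(sin φ − φ·cos φ) = 61.108776·(0.47866121 − 0.49912926·0.87799968) = 2.470376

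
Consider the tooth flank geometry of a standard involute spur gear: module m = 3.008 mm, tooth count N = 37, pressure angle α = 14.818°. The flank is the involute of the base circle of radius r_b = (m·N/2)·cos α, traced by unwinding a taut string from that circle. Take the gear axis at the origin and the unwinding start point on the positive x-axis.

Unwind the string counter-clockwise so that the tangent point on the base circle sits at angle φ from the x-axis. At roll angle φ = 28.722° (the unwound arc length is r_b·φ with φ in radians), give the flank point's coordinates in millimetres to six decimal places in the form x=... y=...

pitch radius r_p = m·N/2 = 3.008·37/2 = 55.648000
base radius r_b = r_p·cos α = 55.648000·cos 14.818° = 53.797319
roll angle φ = 28.722° = 0.50129347 rad
x = r_b·(cos φ + φ·sin φ) = 53.797319·(0.87696171 + 0.50129347·0.48056026) = 60.138056
y = r_b·(sin φ − φ·cos φ) = 53.797319·(0.48056026 − 0.50129347·0.87696171) = 2.202736

x=60.138056 y=2.202736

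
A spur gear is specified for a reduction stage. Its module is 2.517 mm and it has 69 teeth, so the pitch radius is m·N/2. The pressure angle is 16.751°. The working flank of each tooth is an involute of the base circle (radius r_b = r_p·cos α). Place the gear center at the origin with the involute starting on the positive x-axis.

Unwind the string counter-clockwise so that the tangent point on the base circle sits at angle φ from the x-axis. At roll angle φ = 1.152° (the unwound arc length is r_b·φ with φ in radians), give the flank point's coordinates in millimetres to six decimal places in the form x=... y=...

pitch radius r_p = m·N/2 = 2.517·69/2 = 86.836500
base radius r_b = r_p·cos α = 86.836500·cos 16.751° = 83.151709
roll angle φ = 1.152° = 0.02010619 rad
x = r_b·(cos φ + φ·sin φ) = 83.151709·(0.99979788 + 0.02010619·0.02010484) = 83.168514
y = r_b·(sin φ − φ·cos φ) = 83.151709·(0.02010484 − 0.02010619·0.99979788) = 0.000225

x=83.168514 y=0.000225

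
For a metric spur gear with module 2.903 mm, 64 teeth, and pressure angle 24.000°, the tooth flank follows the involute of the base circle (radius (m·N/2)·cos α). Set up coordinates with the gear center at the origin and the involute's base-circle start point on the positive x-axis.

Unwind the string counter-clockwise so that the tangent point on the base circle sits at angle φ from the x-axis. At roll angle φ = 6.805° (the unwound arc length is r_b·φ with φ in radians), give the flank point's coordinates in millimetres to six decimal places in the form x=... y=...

pitch radius r_p = m·N/2 = 2.903·64/2 = 92.896000
base radius r_b = r_p·cos α = 92.896000·cos 24.000° = 84.864719
roll angle φ = 6.805° = 0.11876966 rad
x = r_b·(cos φ + φ·sin φ) = 84.864719·(0.99295517 + 0.11876966·0.11849062) = 85.461170
y = r_b·(sin φ − φ·cos φ) = 84.864719·(0.11849062 − 0.11876966·0.99295517) = 0.047327

x=85.461170 y=0.047327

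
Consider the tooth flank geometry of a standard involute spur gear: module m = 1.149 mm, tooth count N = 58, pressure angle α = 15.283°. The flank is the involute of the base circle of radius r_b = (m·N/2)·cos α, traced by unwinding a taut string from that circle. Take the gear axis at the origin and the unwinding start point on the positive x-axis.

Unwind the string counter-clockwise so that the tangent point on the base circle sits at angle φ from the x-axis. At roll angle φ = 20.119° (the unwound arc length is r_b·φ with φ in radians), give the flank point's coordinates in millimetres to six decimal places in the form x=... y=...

x=34.063572 y=0.458191

pitch radius r_p = m·N/2 = 1.149·58/2 = 33.321000
base radius r_b = r_p·cos α = 33.321000·cos 15.283° = 32.142625
roll angle φ = 20.119° = 0.35114279 rad
x = r_b·(cos φ + φ·sin φ) = 32.142625·(0.93898024 + 0.35114279·0.34397109) = 34.063572
y = r_b·(sin φ − φ·cos φ) = 32.142625·(0.34397109 − 0.35114279·0.93898024) = 0.458191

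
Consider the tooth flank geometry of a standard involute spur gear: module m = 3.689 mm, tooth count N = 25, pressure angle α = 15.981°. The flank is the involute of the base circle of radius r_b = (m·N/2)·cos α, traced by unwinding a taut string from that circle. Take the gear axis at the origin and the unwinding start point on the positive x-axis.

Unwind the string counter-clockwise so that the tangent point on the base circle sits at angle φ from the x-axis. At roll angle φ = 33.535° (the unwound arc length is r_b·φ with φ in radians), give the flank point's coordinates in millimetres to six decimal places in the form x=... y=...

pitch radius r_p = m·N/2 = 3.689·25/2 = 46.112500
base radius r_b = r_p·cos α = 46.112500·cos 15.981° = 44.330392
roll angle φ = 33.535° = 0.58529616 rad
x = r_b·(cos φ + φ·sin φ) = 44.330392·(0.83354851 + 0.58529616·0.55244627) = 51.285529
y = r_b·(sin φ − φ·cos φ) = 44.330392·(0.55244627 − 0.58529616·0.83354851) = 2.862570

x=51.285529 y=2.862570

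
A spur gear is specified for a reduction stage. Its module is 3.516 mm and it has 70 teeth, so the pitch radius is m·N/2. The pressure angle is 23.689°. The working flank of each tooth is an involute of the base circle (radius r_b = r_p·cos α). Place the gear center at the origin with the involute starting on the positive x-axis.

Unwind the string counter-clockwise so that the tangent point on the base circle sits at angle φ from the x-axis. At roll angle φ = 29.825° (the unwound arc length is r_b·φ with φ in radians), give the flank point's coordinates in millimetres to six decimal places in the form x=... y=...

pitch radius r_p = m·N/2 = 3.516·70/2 = 123.060000
base radius r_b = r_p·cos α = 123.060000·cos 23.689° = 112.690933
roll angle φ = 29.825° = 0.52054445 rad
x = r_b·(cos φ + φ·sin φ) = 112.690933·(0.86754852 + 0.52054445·0.49735255) = 126.939871
y = r_b·(sin φ − φ·cos φ) = 112.690933·(0.49735255 − 0.52054445·0.86754852) = 5.156171

x=126.939871 y=5.156171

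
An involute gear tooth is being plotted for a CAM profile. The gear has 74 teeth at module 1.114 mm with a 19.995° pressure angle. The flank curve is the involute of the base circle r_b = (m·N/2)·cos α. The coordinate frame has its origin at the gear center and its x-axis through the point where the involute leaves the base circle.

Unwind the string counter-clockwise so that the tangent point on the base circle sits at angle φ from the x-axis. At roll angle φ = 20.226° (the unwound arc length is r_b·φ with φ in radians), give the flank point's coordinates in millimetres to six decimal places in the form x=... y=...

pitch radius r_p = m·N/2 = 1.114·74/2 = 41.218000
base radius r_b = r_p·cos α = 41.218000·cos 19.995° = 38.733481
roll angle φ = 20.226° = 0.35301029 rad
x = r_b·(cos φ + φ·sin φ) = 38.733481·(0.93833623 + 0.35301029·0.34572404) = 41.072223
y = r_b·(sin φ − φ·cos φ) = 38.733481·(0.34572404 − 0.35301029·0.93833623) = 0.560926

x=41.072223 y=0.560926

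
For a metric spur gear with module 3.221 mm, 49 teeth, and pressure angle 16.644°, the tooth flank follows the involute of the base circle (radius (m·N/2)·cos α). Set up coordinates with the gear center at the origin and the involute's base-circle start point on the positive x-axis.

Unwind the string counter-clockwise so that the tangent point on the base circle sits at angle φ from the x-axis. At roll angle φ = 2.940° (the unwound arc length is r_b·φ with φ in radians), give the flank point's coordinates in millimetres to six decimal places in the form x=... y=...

pitch radius r_p = m·N/2 = 3.221·49/2 = 78.914500
base radius r_b = r_p·cos α = 78.914500·cos 16.644° = 75.608211
roll angle φ = 2.940° = 0.05131268 rad
x = r_b·(cos φ + φ·sin φ) = 75.608211·(0.99868379 + 0.05131268·0.05129017) = 75.707684
y = r_b·(sin φ − φ·cos φ) = 75.608211·(0.05129017 − 0.05131268·0.99868379) = 0.003404

x=75.707684 y=0.003404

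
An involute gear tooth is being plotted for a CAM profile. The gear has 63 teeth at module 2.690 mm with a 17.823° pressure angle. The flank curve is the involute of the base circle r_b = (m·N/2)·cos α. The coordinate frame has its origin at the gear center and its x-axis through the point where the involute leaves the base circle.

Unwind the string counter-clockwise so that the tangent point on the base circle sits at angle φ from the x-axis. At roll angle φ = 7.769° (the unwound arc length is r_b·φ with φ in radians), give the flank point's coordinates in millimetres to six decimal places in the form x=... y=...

pitch radius r_p = m·N/2 = 2.690·63/2 = 84.735000
base radius r_b = r_p·cos α = 84.735000·cos 17.823° = 80.668279
roll angle φ = 7.769° = 0.13559463 rad
x = r_b·(cos φ + φ·sin φ) = 80.668279·(0.99082112 + 0.13559463·0.13517951) = 81.406454
y = r_b·(sin φ − φ·cos φ) = 80.668279·(0.13517951 − 0.13559463·0.99082112) = 0.066913

x=81.406454 y=0.066913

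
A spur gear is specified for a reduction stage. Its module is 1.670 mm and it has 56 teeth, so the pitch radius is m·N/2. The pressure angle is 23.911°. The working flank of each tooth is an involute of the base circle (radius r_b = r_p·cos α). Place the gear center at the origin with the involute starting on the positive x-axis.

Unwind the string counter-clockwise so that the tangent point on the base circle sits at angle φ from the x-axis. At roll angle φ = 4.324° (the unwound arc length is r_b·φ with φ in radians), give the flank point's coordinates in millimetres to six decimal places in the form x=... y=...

x=42.868435 y=0.006121

pitch radius r_p = m·N/2 = 1.670·56/2 = 46.760000
base radius r_b = r_p·cos α = 46.760000·cos 23.911° = 42.746877
roll angle φ = 4.324° = 0.07546804 rad
x = r_b·(cos φ + φ·sin φ) = 42.746877·(0.99715364 + 0.07546804·0.07539642) = 42.868435
y = r_b·(sin φ − φ·cos φ) = 42.746877·(0.07539642 − 0.07546804·0.99715364) = 0.006121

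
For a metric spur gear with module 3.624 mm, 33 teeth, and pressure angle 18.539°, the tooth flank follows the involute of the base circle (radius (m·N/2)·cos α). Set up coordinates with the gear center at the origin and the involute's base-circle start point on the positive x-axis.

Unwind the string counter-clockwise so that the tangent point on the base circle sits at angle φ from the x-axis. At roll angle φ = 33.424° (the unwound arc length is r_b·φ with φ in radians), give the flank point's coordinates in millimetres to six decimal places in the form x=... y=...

pitch radius r_p = m·N/2 = 3.624·33/2 = 59.796000
base radius r_b = r_p·cos α = 59.796000·cos 18.539° = 56.693033
roll angle φ = 33.424° = 0.58335885 rad
x = r_b·(cos φ + φ·sin φ) = 56.693033·(0.83461721 + 0.58335885·0.55083039) = 65.534254
y = r_b·(sin φ − φ·cos φ) = 56.693033·(0.55083039 − 0.58335885·0.83461721) = 3.625466

x=65.534254 y=3.625466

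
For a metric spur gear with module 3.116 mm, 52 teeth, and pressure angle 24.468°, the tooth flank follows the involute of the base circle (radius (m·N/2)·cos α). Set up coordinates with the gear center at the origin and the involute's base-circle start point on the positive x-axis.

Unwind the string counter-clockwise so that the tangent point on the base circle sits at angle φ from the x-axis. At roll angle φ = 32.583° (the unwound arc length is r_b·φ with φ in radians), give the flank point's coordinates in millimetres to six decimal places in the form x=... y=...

pitch radius r_p = m·N/2 = 3.116·52/2 = 81.016000
base radius r_b = r_p·cos α = 81.016000·cos 24.468° = 73.740175
roll angle φ = 32.583° = 0.56868063 rad
x = r_b·(cos φ + φ·sin φ) = 73.740175·(0.84261222 + 0.56868063·0.53852080) = 84.717031
y = r_b·(sin φ − φ·cos φ) = 73.740175·(0.53852080 − 0.56868063·0.84261222) = 4.376004

x=84.717031 y=4.376004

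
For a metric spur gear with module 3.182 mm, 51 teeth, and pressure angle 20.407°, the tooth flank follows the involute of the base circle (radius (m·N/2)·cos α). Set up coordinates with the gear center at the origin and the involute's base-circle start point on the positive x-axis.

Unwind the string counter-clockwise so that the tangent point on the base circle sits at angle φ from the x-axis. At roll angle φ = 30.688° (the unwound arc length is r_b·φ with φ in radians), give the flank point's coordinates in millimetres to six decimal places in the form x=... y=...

pitch radius r_p = m·N/2 = 3.182·51/2 = 81.141000
base radius r_b = r_p·cos α = 81.141000·cos 20.407° = 76.048542
roll angle φ = 30.688° = 0.53560664 rad
x = r_b·(cos φ + φ·sin φ) = 76.048542·(0.85995918 + 0.53560664·0.51036282) = 86.186793
y = r_b·(sin φ − φ·cos φ) = 76.048542·(0.51036282 − 0.53560664·0.85995918) = 3.784401

x=86.186793 y=3.784401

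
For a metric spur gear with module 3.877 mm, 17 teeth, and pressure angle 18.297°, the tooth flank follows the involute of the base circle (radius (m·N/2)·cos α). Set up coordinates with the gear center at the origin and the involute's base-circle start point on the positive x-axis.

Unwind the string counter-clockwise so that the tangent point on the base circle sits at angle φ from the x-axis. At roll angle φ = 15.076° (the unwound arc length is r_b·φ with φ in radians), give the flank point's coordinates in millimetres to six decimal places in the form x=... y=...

pitch radius r_p = m·N/2 = 3.877·17/2 = 32.954500
base radius r_b = r_p·cos α = 32.954500·cos 18.297° = 31.288384
roll angle φ = 15.076° = 0.26312584 rad
x = r_b·(cos φ + φ·sin φ) = 31.288384·(0.96558167 + 0.26312584·0.26010007) = 32.352837
y = r_b·(sin φ − φ·cos φ) = 31.288384·(0.26010007 − 0.26312584·0.96558167) = 0.188687

x=32.352837 y=0.188687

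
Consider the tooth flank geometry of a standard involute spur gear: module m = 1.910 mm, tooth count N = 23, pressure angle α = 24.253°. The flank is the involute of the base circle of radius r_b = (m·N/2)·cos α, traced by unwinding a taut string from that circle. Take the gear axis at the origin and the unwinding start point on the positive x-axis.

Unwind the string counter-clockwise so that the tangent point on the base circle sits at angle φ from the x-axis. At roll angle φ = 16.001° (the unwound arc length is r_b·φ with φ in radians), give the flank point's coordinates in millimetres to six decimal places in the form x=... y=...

x=20.792167 y=0.144266

pitch radius r_p = m·N/2 = 1.910·23/2 = 21.965000
base radius r_b = r_p·cos α = 21.965000·cos 24.253° = 20.026381
roll angle φ = 16.001° = 0.27927013 rad
x = r_b·(cos φ + φ·sin φ) = 20.026381·(0.96125689 + 0.27927013·0.27565413) = 20.792167
y = r_b·(sin φ − φ·cos φ) = 20.026381·(0.27565413 − 0.27927013·0.96125689) = 0.144266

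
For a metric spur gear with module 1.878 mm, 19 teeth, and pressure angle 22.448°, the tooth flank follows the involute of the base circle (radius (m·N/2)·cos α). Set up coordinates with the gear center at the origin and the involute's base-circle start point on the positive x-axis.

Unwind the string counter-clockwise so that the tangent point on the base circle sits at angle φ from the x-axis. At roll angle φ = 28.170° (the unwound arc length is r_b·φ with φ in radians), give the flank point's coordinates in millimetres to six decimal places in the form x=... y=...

x=18.363242 y=0.637579

pitch radius r_p = m·N/2 = 1.878·19/2 = 17.841000
base radius r_b = r_p·cos α = 17.841000·cos 22.448° = 16.489124
roll angle φ = 28.170° = 0.49165925 rad
x = r_b·(cos φ + φ·sin φ) = 16.489124·(0.88155076 + 0.49165925·0.47208925) = 18.363242
y = r_b·(sin φ − φ·cos φ) = 16.489124·(0.47208925 − 0.49165925·0.88155076) = 0.637579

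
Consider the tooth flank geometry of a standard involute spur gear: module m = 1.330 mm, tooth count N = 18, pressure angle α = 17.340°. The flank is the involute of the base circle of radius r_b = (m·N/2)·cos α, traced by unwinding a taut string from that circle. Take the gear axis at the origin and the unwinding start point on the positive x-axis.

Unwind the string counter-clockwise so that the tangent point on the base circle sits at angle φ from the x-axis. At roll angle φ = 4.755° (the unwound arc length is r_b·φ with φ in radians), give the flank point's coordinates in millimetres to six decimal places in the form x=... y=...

pitch radius r_p = m·N/2 = 1.330·18/2 = 11.970000
base radius r_b = r_p·cos α = 11.970000·cos 17.340° = 11.425999
roll angle φ = 4.755° = 0.08299041 rad
x = r_b·(cos φ + φ·sin φ) = 11.425999·(0.99655827 + 0.08299041·0.08289517) = 11.465279
y = r_b·(sin φ − φ·cos φ) = 11.425999·(0.08289517 − 0.08299041·0.99655827) = 0.002175

x=11.465279 y=0.002175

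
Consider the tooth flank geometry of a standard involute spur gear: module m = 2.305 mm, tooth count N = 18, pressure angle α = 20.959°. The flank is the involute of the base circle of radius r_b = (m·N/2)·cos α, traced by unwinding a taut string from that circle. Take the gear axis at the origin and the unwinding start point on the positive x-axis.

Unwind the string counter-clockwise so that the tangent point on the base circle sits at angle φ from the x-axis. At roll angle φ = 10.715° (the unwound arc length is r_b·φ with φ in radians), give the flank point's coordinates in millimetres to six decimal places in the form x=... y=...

x=19.708246 y=0.042087

pitch radius r_p = m·N/2 = 2.305·18/2 = 20.745000
base radius r_b = r_p·cos α = 20.745000·cos 20.959° = 19.372441
roll angle φ = 10.715° = 0.18701203 rad
x = r_b·(cos φ + φ·sin φ) = 19.372441·(0.98256416 + 0.18701203·0.18592386) = 19.708246
y = r_b·(sin φ − φ·cos φ) = 19.372441·(0.18592386 − 0.18701203·0.98256416) = 0.042087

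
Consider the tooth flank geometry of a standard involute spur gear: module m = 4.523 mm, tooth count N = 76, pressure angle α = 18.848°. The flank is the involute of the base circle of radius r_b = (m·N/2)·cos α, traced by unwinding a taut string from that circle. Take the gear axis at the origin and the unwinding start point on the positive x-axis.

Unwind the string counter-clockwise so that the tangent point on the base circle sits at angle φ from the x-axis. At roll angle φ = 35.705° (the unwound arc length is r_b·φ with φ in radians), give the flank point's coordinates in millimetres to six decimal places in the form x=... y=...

pitch radius r_p = m·N/2 = 4.523·76/2 = 171.874000
base radius r_b = r_p·cos α = 171.874000·cos 18.848° = 162.657935
roll angle φ = 35.705° = 0.62316981 rad
x = r_b·(cos φ + φ·sin φ) = 162.657935·(0.81203260 + 0.62316981·0.58361208) = 191.240517
y = r_b·(sin φ − φ·cos φ) = 162.657935·(0.58361208 − 0.62316981·0.81203260) = 12.618657

x=191.240517 y=12.618657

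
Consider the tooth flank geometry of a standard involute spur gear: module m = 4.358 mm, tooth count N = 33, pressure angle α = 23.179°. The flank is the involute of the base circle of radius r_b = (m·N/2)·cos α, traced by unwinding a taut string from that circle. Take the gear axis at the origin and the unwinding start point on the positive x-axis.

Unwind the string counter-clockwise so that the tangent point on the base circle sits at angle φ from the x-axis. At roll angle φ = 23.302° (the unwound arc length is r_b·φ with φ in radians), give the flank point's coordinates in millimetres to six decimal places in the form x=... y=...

pitch radius r_p = m·N/2 = 4.358·33/2 = 71.907000
base radius r_b = r_p·cos α = 71.907000·cos 23.179° = 66.102643
roll angle φ = 23.302° = 0.40669662 rad
x = r_b·(cos φ + φ·sin φ) = 66.102643·(0.91843257 + 0.40669662·0.39557756) = 71.345417
y = r_b·(sin φ − φ·cos φ) = 66.102643·(0.39557756 − 0.40669662·0.91843257) = 1.457837

x=71.345417 y=1.457837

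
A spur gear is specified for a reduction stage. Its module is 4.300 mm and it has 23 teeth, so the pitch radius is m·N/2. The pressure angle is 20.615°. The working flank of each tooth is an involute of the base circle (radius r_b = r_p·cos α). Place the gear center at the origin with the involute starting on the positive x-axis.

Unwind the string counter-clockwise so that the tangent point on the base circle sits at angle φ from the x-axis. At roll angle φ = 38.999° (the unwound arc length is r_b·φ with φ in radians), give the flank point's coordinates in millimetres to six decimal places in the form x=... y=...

pitch radius r_p = m·N/2 = 4.300·23/2 = 49.450000
base radius r_b = r_p·cos α = 49.450000·cos 20.615° = 46.283588
roll angle φ = 38.999° = 0.68066095 rad
x = r_b·(cos φ + φ·sin φ) = 46.283588·(0.77715695 + 0.68066095·0.62930683) = 55.794936
y = r_b·(sin φ − φ·cos φ) = 46.283588·(0.62930683 − 0.68066095·0.77715695) = 4.643468

x=55.794936 y=4.643468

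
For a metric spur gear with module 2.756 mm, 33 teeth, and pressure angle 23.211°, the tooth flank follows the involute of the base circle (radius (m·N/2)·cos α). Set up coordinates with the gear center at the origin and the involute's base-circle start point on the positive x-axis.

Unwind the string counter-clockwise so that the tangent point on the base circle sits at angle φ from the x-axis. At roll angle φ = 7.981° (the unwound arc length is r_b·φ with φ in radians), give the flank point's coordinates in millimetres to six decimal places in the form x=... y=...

pitch radius r_p = m·N/2 = 2.756·33/2 = 45.474000
base radius r_b = r_p·cos α = 45.474000·cos 23.211° = 41.793320
roll angle φ = 7.981° = 0.13929473 rad
x = r_b·(cos φ + φ·sin φ) = 41.793320·(0.99031417 + 0.13929473·0.13884471) = 42.196814
y = r_b·(sin φ − φ·cos φ) = 41.793320·(0.13884471 − 0.13929473·0.99031417) = 0.037579

x=42.196814 y=0.037579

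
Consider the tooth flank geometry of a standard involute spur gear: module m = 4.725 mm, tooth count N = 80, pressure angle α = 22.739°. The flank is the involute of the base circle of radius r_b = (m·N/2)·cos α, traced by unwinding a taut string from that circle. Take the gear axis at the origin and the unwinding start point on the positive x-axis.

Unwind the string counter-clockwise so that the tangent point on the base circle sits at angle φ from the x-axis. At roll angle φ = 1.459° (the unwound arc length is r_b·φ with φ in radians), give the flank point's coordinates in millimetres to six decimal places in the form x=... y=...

x=174.366517 y=0.000959

pitch radius r_p = m·N/2 = 4.725·80/2 = 189.000000
base radius r_b = r_p·cos α = 189.000000·cos 22.739° = 174.310012
roll angle φ = 1.459° = 0.02546435 rad
x = r_b·(cos φ + φ·sin φ) = 174.310012·(0.99967580 + 0.02546435·0.02546160) = 174.366517
y = r_b·(sin φ − φ·cos φ) = 174.310012·(0.02546160 − 0.02546435·0.99967580) = 0.000959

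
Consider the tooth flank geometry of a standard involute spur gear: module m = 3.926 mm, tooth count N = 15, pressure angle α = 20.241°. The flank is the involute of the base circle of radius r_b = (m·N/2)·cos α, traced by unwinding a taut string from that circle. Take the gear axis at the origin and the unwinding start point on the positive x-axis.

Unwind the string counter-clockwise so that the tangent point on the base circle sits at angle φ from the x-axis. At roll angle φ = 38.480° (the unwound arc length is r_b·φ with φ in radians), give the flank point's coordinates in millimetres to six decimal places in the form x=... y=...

x=33.171987 y=2.665799

pitch radius r_p = m·N/2 = 3.926·15/2 = 29.445000
base radius r_b = r_p·cos α = 29.445000·cos 20.241° = 27.626644
roll angle φ = 38.480° = 0.67160270 rad
x = r_b·(cos φ + φ·sin φ) = 27.626644·(0.78282541 + 0.67160270·0.62224142) = 33.171987
y = r_b·(sin φ − φ·cos φ) = 27.626644·(0.62224142 − 0.67160270·0.78282541) = 2.665799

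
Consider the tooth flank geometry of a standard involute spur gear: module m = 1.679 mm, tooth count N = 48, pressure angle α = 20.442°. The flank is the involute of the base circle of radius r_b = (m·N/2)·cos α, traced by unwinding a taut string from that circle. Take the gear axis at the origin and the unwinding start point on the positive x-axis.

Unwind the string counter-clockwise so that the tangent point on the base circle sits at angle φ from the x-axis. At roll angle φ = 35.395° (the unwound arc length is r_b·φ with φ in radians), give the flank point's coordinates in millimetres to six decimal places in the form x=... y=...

x=44.290263 y=2.855519

pitch radius r_p = m·N/2 = 1.679·48/2 = 40.296000
base radius r_b = r_p·cos α = 40.296000·cos 20.442° = 37.758409
roll angle φ = 35.395° = 0.61775929 rad
x = r_b·(cos φ + φ·sin φ) = 37.758409·(0.81517834 + 0.61775929·0.57921004) = 44.290263
y = r_b·(sin φ − φ·cos φ) = 37.758409·(0.57921004 − 0.61775929·0.81517834) = 2.855519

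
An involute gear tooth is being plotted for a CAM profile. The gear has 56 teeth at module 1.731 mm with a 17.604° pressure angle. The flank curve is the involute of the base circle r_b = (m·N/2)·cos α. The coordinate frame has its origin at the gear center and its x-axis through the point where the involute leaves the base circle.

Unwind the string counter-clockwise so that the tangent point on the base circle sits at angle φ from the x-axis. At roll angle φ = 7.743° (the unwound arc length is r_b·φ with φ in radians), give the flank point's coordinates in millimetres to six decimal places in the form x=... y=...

x=46.618158 y=0.037938

pitch radius r_p = m·N/2 = 1.731·56/2 = 48.468000
base radius r_b = r_p·cos α = 48.468000·cos 17.604° = 46.198222
roll angle φ = 7.743° = 0.13514084 rad
x = r_b·(cos φ + φ·sin φ) = 46.198222·(0.99088237 + 0.13514084·0.13472987) = 46.618158
y = r_b·(sin φ − φ·cos φ) = 46.198222·(0.13472987 − 0.13514084·0.99088237) = 0.037938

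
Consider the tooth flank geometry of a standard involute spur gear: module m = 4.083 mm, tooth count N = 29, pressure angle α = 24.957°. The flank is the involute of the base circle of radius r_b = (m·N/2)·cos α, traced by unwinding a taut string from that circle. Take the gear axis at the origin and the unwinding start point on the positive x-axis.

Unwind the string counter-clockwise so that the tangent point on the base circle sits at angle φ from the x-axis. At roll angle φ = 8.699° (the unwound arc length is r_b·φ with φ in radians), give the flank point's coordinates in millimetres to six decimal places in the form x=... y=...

pitch radius r_p = m·N/2 = 4.083·29/2 = 59.203500
base radius r_b = r_p·cos α = 59.203500·cos 24.957° = 53.675356
roll angle φ = 8.699° = 0.15182619 rad
x = r_b·(cos φ + φ·sin φ) = 53.675356·(0.98849653 + 0.15182619·0.15124357) = 54.290436
y = r_b·(sin φ − φ·cos φ) = 53.675356·(0.15124357 − 0.15182619·0.98849653) = 0.062473

x=54.290436 y=0.062473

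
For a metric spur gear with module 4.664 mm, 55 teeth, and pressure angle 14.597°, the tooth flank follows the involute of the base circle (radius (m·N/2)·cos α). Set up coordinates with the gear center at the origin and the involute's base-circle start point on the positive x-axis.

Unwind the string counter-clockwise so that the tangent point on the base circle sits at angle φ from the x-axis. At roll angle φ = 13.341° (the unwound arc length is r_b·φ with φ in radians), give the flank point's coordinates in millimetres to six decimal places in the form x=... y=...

x=127.439281 y=0.519471

pitch radius r_p = m·N/2 = 4.664·55/2 = 128.260000
base radius r_b = r_p·cos α = 128.260000·cos 14.597° = 124.120071
roll angle φ = 13.341° = 0.23284438 rad
x = r_b·(cos φ + φ·sin φ) = 124.120071·(0.97301400 + 0.23284438·0.23074607) = 127.439281
y = r_b·(sin φ − φ·cos φ) = 124.120071·(0.23074607 − 0.23284438·0.97301400) = 0.519471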